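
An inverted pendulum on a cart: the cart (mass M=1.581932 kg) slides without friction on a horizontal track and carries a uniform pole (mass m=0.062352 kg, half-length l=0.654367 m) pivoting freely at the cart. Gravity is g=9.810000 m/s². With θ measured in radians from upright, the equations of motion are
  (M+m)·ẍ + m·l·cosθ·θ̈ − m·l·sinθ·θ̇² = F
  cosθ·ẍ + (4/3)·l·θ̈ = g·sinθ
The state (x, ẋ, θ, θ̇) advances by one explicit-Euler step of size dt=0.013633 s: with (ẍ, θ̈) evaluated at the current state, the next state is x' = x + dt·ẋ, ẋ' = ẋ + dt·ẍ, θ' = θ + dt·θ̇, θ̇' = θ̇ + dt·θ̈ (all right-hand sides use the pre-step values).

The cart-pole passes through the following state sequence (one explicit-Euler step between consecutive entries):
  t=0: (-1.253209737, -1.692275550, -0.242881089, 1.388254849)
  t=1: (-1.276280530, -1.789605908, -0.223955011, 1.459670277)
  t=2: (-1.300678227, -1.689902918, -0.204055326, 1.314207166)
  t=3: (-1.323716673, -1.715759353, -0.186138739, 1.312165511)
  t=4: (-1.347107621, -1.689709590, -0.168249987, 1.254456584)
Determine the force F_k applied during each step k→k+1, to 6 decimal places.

step 0→1:
  ẍ = (ẋ'−ẋ)/dt = (-1.789605908−-1.692275550)/0.013633 = -7.139321
  θ̈ = (θ̇'−θ̇)/dt = (1.459670277−1.388254849)/0.013633 = 5.238424
  sinθ=-0.240500, cosθ=0.970649
  F = (M+m)·ẍ + m·l·cosθ·θ̈ − m·l·sinθ·θ̇² = -11.739071 + 0.207460 − -0.018911 = -11.512699
step 1→2:
  ẍ = (ẋ'−ẋ)/dt = (-1.689902918−-1.789605908)/0.013633 = 7.313356
  θ̈ = (θ̇'−θ̇)/dt = (1.314207166−1.459670277)/0.013633 = -10.669927
  sinθ=-0.222088, cosθ=0.975027
  F = (M+m)·ẍ + m·l·cosθ·θ̈ − m·l·sinθ·θ̇² = 12.025235 + -0.424473 − -0.019307 = 11.620069
step 2→3:
  ẍ = (ẋ'−ẋ)/dt = (-1.715759353−-1.689902918)/0.013633 = -1.896606
  θ̈ = (θ̇'−θ̇)/dt = (1.312165511−1.314207166)/0.013633 = -0.149758
  sinθ=-0.202642, cosθ=0.979253
  F = (M+m)·ẍ + m·l·cosθ·θ̈ − m·l·sinθ·θ̇² = -3.118560 + -0.005984 − -0.014280 = -3.110263
step 3→4:
  ẍ = (ẋ'−ẋ)/dt = (-1.689709590−-1.715759353)/0.013633 = 1.910787
  θ̈ = (θ̇'−θ̇)/dt = (1.254456584−1.312165511)/0.013633 = -4.233032
  sinθ=-0.185066, cosθ=0.982726
  F = (M+m)·ẍ + m·l·cosθ·θ̈ − m·l·sinθ·θ̇² = 3.141877 + -0.169729 − -0.013001 = 2.985149

F_0 = -11.512699 N
F_1 = 11.620069 N
F_2 = -3.110263 N
F_3 = 2.985149 N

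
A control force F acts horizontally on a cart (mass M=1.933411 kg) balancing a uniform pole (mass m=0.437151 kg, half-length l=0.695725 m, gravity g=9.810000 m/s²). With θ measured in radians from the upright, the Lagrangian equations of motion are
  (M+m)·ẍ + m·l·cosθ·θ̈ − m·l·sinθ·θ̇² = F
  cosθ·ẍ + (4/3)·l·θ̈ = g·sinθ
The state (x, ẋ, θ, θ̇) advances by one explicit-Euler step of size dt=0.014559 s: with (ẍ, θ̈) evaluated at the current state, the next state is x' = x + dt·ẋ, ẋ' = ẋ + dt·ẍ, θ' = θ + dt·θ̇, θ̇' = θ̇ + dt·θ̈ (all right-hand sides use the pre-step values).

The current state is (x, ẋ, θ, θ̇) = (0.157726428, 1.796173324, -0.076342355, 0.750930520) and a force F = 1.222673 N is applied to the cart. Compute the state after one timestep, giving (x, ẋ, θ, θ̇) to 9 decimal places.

sinθ=-0.076268221, cosθ=0.997087337
temp = (F + m·l·θ̇²·sinθ)/(M+m) = (1.222673 + -0.013080135)/2.370562 = 0.510255739
θ̈ = (g·sinθ − cosθ·temp)/(l·(4/3 − m·cos²θ/(M+m))) = -1.571039465
ẍ = temp − m·l·θ̈·cosθ/(M+m) = 0.711228900
Euler: x'=0.157726428+0.014559·1.796173324=0.183876915, ẋ'=1.796173324+0.014559·0.711228900=1.806528106
       θ'=-0.076342355+0.014559·0.750930520=-0.065409558, θ̇'=0.750930520+0.014559·-1.571039465=0.728057756

(0.183876915, 1.806528106, -0.065409558, 0.728057756)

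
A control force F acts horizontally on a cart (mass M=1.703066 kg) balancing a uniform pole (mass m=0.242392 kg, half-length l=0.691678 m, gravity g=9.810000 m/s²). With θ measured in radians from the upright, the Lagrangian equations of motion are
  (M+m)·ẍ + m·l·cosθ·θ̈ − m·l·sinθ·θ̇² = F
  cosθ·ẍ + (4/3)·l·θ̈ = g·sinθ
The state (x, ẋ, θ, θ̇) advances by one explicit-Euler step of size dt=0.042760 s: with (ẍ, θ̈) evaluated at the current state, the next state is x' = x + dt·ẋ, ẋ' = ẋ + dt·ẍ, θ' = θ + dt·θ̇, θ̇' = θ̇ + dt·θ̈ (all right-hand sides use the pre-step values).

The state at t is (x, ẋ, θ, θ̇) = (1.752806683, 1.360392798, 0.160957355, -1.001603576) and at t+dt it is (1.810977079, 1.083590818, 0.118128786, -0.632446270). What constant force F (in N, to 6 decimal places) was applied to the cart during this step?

F = -11.191940 N

ẍ = (ẋ'−ẋ)/dt = (1.083590818−1.360392798)/0.042760 = -6.473386
θ̈ = (θ̇'−θ̇)/dt = (-0.632446270−-1.001603576)/0.042760 = 8.633239
sinθ=0.160263, cosθ=0.987074
F = (M+m)·ẍ + m·l·cosθ·θ̈ − m·l·sinθ·θ̇² = -12.593700 + 1.428716 − 0.026956 = -11.191940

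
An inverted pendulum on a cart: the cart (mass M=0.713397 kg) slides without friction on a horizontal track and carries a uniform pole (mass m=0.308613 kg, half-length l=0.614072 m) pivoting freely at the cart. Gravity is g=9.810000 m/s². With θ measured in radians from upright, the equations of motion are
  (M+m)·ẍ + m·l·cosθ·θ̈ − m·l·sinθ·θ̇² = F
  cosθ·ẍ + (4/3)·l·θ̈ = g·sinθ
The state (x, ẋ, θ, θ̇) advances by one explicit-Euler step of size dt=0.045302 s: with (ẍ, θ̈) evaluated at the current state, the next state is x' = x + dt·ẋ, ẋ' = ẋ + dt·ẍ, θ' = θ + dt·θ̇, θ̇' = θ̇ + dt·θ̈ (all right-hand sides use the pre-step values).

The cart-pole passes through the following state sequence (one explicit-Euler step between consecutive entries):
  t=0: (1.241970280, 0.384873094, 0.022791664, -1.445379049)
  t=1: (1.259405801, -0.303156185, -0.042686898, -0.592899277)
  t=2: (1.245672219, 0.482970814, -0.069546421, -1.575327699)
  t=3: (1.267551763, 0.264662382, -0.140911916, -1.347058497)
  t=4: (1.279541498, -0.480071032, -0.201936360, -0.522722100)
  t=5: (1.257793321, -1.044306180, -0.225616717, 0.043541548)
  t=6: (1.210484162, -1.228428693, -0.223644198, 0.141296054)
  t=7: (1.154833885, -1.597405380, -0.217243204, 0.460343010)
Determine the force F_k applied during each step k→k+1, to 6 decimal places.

step 0→1:
  ẍ = (ẋ'−ẋ)/dt = (-0.303156185−0.384873094)/0.045302 = -15.187614
  θ̈ = (θ̇'−θ̇)/dt = (-0.592899277−-1.445379049)/0.045302 = 18.817707
  sinθ=0.022790, cosθ=0.999740
  F = (M+m)·ẍ + m·l·cosθ·θ̈ − m·l·sinθ·θ̇² = -15.521893 + 3.565229 − 0.009023 = -11.965687
step 1→2:
  ẍ = (ẋ'−ẋ)/dt = (0.482970814−-0.303156185)/0.045302 = 17.353031
  θ̈ = (θ̇'−θ̇)/dt = (-1.575327699−-0.592899277)/0.045302 = -21.686204
  sinθ=-0.042674, cosθ=0.999089
  F = (M+m)·ẍ + m·l·cosθ·θ̈ − m·l·sinθ·θ̇² = 17.734971 + -4.106022 − -0.002843 = 13.631792
step 2→3:
  ẍ = (ẋ'−ẋ)/dt = (0.264662382−0.482970814)/0.045302 = -4.818958
  θ̈ = (θ̇'−θ̇)/dt = (-1.347058497−-1.575327699)/0.045302 = 5.038833
  sinθ=-0.069490, cosθ=0.997583
  F = (M+m)·ẍ + m·l·cosθ·θ̈ − m·l·sinθ·θ̇² = -4.925023 + 0.952604 − -0.032681 = -3.939738
step 3→4:
  ẍ = (ẋ'−ẋ)/dt = (-0.480071032−0.264662382)/0.045302 = -16.439305
  θ̈ = (θ̇'−θ̇)/dt = (-0.522722100−-1.347058497)/0.045302 = 18.196468
  sinθ=-0.140446, cosθ=0.990088
  F = (M+m)·ẍ + m·l·cosθ·θ̈ − m·l·sinθ·θ̇² = -16.801135 + 3.414244 − -0.048297 = -13.338594
step 4→5:
  ẍ = (ẋ'−ẋ)/dt = (-1.044306180−-0.480071032)/0.045302 = -12.454972
  θ̈ = (θ̇'−θ̇)/dt = (0.043541548−-0.522722100)/0.045302 = 12.499749
  sinθ=-0.200567, cosθ=0.979680
  F = (M+m)·ẍ + m·l·cosθ·θ̈ − m·l·sinθ·θ̇² = -12.729106 + 2.320700 − -0.010386 = -10.398020
step 5→6:
  ẍ = (ẋ'−ẋ)/dt = (-1.228428693−-1.044306180)/0.045302 = -4.064335
  θ̈ = (θ̇'−θ̇)/dt = (0.141296054−0.043541548)/0.045302 = 2.157841
  sinθ=-0.223707, cosθ=0.974656
  F = (M+m)·ẍ + m·l·cosθ·θ̈ − m·l·sinθ·θ̇² = -4.153791 + 0.398570 − -0.000080 = -3.755141
step 6→7:
  ẍ = (ẋ'−ẋ)/dt = (-1.597405380−-1.228428693)/0.045302 = -8.144821
  θ̈ = (θ̇'−θ̇)/dt = (0.460343010−0.141296054)/0.045302 = 7.042668
  sinθ=-0.221785, cosθ=0.975096
  F = (M+m)·ẍ + m·l·cosθ·θ̈ − m·l·sinθ·θ̇² = -8.324089 + 1.301422 − -0.000839 = -7.021828

F_0 = -11.965687 N
F_1 = 13.631792 N
F_2 = -3.939738 N
F_3 = -13.338594 N
F_4 = -10.398020 N
F_5 = -3.755141 N
F_6 = -7.021828 N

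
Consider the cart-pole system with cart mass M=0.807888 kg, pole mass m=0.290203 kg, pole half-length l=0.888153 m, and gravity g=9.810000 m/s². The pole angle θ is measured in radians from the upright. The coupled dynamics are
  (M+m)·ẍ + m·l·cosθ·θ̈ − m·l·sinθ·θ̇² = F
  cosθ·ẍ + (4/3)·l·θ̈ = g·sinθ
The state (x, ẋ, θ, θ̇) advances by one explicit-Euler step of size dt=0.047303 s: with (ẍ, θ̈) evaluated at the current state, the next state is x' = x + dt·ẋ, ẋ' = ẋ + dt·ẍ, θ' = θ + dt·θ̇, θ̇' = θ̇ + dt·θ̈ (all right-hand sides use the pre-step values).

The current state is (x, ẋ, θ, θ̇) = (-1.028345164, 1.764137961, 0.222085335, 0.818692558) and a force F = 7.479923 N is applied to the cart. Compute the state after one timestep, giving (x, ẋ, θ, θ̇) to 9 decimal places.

sinθ=0.220264220, cosθ=0.975440246
temp = (F + m·l·θ̇²·sinθ)/(M+m) = (7.479923 + 0.038051811)/1.098091 = 6.846404178
θ̈ = (g·sinθ − cosθ·temp)/(l·(4/3 − m·cos²θ/(M+m))) = -4.701427846
ẍ = temp − m·l·θ̈·cosθ/(M+m) = 7.922824277
Euler: x'=-1.028345164+0.047303·1.764137961=-0.944896146, ẋ'=1.764137961+0.047303·7.922824277=2.138911318
       θ'=0.222085335+0.047303·0.818692558=0.260811949, θ̇'=0.818692558+0.047303·-4.701427846=0.596300917

(-0.944896146, 2.138911318, 0.260811949, 0.596300917)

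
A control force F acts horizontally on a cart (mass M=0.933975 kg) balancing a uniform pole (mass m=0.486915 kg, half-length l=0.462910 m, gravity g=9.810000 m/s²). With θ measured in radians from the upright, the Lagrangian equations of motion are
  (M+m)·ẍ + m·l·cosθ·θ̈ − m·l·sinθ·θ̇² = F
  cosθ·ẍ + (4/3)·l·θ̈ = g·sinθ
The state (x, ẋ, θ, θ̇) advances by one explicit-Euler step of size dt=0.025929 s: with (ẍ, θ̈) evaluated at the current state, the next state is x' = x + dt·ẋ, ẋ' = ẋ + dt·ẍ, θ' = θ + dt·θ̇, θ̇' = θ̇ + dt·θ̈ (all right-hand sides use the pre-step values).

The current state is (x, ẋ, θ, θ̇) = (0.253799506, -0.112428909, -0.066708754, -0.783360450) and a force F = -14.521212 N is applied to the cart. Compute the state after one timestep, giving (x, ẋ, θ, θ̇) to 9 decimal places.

(0.250884337, -0.462917979, -0.087020507, -0.244237584)

sinθ=-0.066659289, cosθ=0.997775796
temp = (F + m·l·θ̇²·sinθ)/(M+m) = (-14.521212 + -0.009220058)/1.420890 = -10.226289198
θ̈ = (g·sinθ − cosθ·temp)/(l·(4/3 − m·cos²θ/(M+m))) = 20.792273742
ẍ = temp − m·l·θ̈·cosθ/(M+m) = -13.517261352
Euler: x'=0.253799506+0.025929·-0.112428909=0.250884337, ẋ'=-0.112428909+0.025929·-13.517261352=-0.462917979
       θ'=-0.066708754+0.025929·-0.783360450=-0.087020507, θ̇'=-0.783360450+0.025929·20.792273742=-0.244237584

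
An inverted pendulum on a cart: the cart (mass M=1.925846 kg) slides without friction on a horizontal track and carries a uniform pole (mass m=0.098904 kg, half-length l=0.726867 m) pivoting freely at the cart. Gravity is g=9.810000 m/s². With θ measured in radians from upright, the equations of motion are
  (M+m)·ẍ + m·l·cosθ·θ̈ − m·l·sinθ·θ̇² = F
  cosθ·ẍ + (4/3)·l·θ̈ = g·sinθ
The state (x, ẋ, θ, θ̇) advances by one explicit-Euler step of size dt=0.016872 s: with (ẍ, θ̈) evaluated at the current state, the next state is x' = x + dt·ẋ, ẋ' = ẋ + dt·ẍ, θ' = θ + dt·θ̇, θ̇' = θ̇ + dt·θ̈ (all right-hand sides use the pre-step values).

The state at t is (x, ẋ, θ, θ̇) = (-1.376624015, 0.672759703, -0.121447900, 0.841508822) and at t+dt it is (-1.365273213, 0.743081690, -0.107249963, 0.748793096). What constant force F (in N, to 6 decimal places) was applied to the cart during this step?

ẍ = (ẋ'−ẋ)/dt = (0.743081690−0.672759703)/0.016872 = 4.167970
θ̈ = (θ̇'−θ̇)/dt = (0.748793096−0.841508822)/0.016872 = -5.495242
sinθ=-0.121150, cosθ=0.992634
F = (M+m)·ẍ + m·l·cosθ·θ̈ − m·l·sinθ·θ̇² = 8.439097 + -0.392143 − -0.006167 = 8.053121

F = 8.053121 N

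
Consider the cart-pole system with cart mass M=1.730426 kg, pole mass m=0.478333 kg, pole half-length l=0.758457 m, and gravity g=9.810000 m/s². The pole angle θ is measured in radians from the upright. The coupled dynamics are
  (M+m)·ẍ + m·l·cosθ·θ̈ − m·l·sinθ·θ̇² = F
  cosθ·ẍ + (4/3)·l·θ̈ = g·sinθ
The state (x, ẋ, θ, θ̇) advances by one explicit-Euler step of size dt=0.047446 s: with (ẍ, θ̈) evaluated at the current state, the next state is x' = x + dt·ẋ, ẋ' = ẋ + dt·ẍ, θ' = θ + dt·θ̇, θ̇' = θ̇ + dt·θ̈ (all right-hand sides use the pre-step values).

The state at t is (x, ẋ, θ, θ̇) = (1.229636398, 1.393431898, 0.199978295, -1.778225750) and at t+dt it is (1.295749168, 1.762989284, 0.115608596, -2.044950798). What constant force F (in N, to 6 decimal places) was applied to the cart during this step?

ẍ = (ẋ'−ẋ)/dt = (1.762989284−1.393431898)/0.047446 = 7.789010
θ̈ = (θ̇'−θ̇)/dt = (-2.044950798−-1.778225750)/0.047446 = -5.621655
sinθ=0.198648, cosθ=0.980071
F = (M+m)·ẍ + m·l·cosθ·θ̈ − m·l·sinθ·θ̇² = 17.204047 + -1.998863 − 0.227887 = 14.977297

F = 14.977297 N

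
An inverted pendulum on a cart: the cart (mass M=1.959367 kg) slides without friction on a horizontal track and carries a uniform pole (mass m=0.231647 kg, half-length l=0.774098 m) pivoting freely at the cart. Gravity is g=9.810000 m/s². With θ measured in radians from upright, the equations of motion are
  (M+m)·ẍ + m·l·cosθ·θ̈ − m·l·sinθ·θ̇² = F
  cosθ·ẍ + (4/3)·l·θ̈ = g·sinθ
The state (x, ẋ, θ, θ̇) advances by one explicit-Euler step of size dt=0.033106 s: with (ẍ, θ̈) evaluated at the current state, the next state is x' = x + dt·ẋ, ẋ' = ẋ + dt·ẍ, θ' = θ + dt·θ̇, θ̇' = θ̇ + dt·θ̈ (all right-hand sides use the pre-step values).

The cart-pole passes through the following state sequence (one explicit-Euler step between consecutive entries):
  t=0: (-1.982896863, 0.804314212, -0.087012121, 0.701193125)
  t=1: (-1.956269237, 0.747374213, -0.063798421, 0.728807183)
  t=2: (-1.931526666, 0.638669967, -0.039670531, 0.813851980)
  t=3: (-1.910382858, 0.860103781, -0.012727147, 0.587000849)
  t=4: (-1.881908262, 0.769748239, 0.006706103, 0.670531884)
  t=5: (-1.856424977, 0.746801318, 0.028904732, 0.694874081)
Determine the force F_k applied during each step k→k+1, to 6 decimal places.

F_0 = -3.611724 N
F_1 = -6.728463 N
F_2 = 13.431830 N
F_3 = -5.526698 N
F_4 = -1.387363 N

step 0→1:
  ẍ = (ẋ'−ẋ)/dt = (0.747374213−0.804314212)/0.033106 = -1.719930
  θ̈ = (θ̇'−θ̇)/dt = (0.728807183−0.701193125)/0.033106 = 0.834110
  sinθ=-0.086902, cosθ=0.996217
  F = (M+m)·ẍ + m·l·cosθ·θ̈ − m·l·sinθ·θ̇² = -3.768390 + 0.149005 − -0.007662 = -3.611724
step 1→2:
  ẍ = (ẋ'−ẋ)/dt = (0.638669967−0.747374213)/0.033106 = -3.283521
  θ̈ = (θ̇'−θ̇)/dt = (0.813851980−0.728807183)/0.033106 = 2.568864
  sinθ=-0.063755, cosθ=0.997966
  F = (M+m)·ẍ + m·l·cosθ·θ̈ − m·l·sinθ·θ̇² = -7.194240 + 0.459705 − -0.006072 = -6.728463
step 2→3:
  ẍ = (ẋ'−ẋ)/dt = (0.860103781−0.638669967)/0.033106 = 6.688631
  θ̈ = (θ̇'−θ̇)/dt = (0.587000849−0.813851980)/0.033106 = -6.852266
  sinθ=-0.039660, cosθ=0.999213
  F = (M+m)·ẍ + m·l·cosθ·θ̈ − m·l·sinθ·θ̇² = 14.654884 + -1.227764 − -0.004711 = 13.431830
step 3→4:
  ẍ = (ẋ'−ẋ)/dt = (0.769748239−0.860103781)/0.033106 = -2.729280
  θ̈ = (θ̇'−θ̇)/dt = (0.670531884−0.587000849)/0.033106 = 2.523139
  sinθ=-0.012727, cosθ=0.999919
  F = (M+m)·ẍ + m·l·cosθ·θ̈ − m·l·sinθ·θ̇² = -5.979891 + 0.452406 − -0.000786 = -5.526698
step 4→5:
  ẍ = (ẋ'−ẋ)/dt = (0.746801318−0.769748239)/0.033106 = -0.693135
  θ̈ = (θ̇'−θ̇)/dt = (0.694874081−0.670531884)/0.033106 = 0.735281
  sinθ=0.006706, cosθ=0.999978
  F = (M+m)·ẍ + m·l·cosθ·θ̈ − m·l·sinθ·θ̇² = -1.518668 + 0.131846 − 0.000541 = -1.387363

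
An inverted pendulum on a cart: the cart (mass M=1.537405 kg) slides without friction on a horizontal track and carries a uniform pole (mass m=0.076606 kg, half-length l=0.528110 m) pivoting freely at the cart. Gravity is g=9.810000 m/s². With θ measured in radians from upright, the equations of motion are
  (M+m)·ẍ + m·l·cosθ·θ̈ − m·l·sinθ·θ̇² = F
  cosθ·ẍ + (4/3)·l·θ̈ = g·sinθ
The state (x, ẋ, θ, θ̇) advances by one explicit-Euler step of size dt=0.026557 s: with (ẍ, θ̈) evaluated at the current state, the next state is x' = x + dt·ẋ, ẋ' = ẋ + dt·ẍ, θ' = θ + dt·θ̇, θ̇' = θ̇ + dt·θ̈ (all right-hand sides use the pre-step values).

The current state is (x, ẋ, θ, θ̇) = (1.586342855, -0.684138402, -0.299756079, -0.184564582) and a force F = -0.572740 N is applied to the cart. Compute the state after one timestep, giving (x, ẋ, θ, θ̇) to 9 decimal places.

(1.568174191, -0.691181467, -0.304657561, -0.284260347)

sinθ=-0.295287171, cosθ=0.955408544
temp = (F + m·l·θ̇²·sinθ)/(M+m) = (-0.572740 + -0.000406938)/1.614011 = -0.355107207
θ̈ = (g·sinθ − cosθ·temp)/(l·(4/3 − m·cos²θ/(M+m))) = -3.754029649
ẍ = temp − m·l·θ̈·cosθ/(M+m) = -0.265205589
Euler: x'=1.586342855+0.026557·-0.684138402=1.568174191, ẋ'=-0.684138402+0.026557·-0.265205589=-0.691181467
       θ'=-0.299756079+0.026557·-0.184564582=-0.304657561, θ̇'=-0.184564582+0.026557·-3.754029649=-0.284260347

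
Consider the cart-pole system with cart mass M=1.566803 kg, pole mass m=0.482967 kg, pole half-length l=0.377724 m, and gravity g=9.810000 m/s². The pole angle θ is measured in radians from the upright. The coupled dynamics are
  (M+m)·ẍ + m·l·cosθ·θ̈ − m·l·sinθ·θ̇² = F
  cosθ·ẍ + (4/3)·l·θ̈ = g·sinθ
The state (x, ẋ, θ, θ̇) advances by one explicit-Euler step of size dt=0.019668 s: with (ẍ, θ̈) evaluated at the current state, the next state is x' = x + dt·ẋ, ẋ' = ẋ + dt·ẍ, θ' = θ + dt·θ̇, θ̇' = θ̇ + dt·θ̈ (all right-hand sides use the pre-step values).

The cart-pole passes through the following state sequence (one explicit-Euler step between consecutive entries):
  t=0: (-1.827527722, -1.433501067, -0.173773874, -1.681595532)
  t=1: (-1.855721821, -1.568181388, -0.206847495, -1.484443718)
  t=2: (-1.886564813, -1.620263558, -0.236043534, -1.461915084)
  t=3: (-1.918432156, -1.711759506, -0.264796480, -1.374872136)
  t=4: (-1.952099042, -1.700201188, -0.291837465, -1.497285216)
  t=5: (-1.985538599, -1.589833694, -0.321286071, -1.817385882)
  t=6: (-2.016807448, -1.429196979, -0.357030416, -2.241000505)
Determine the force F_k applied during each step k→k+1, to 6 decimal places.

F_0 = -12.145874 N
F_1 = -5.140860 N
F_2 = -8.659426 N
F_3 = 0.198986 N
F_4 = 8.776491 N
F_5 = 13.203465 N

step 0→1:
  ẍ = (ẋ'−ẋ)/dt = (-1.568181388−-1.433501067)/0.019668 = -6.847688
  θ̈ = (θ̇'−θ̇)/dt = (-1.484443718−-1.681595532)/0.019668 = 10.023989
  sinθ=-0.172901, cosθ=0.984939
  F = (M+m)·ẍ + m·l·cosθ·θ̈ − m·l·sinθ·θ̇² = -14.036185 + 1.801118 − -0.089193 = -12.145874
step 1→2:
  ẍ = (ẋ'−ẋ)/dt = (-1.620263558−-1.568181388)/0.019668 = -2.648066
  θ̈ = (θ̇'−θ̇)/dt = (-1.461915084−-1.484443718)/0.019668 = 1.145446
  sinθ=-0.205376, cosθ=0.978683
  F = (M+m)·ẍ + m·l·cosθ·θ̈ − m·l·sinθ·θ̇² = -5.427927 + 0.204507 − -0.082560 = -5.140860
step 2→3:
  ẍ = (ẋ'−ẋ)/dt = (-1.711759506−-1.620263558)/0.019668 = -4.652021
  θ̈ = (θ̇'−θ̇)/dt = (-1.374872136−-1.461915084)/0.019668 = 4.425613
  sinθ=-0.233858, cosθ=0.972271
  F = (M+m)·ẍ + m·l·cosθ·θ̈ − m·l·sinθ·θ̇² = -9.535573 + 0.784969 − -0.091178 = -8.659426
step 3→4:
  ẍ = (ẋ'−ẋ)/dt = (-1.700201188−-1.711759506)/0.019668 = 0.587671
  θ̈ = (θ̇'−θ̇)/dt = (-1.497285216−-1.374872136)/0.019668 = -6.223972
  sinθ=-0.261713, cosθ=0.965146
  F = (M+m)·ẍ + m·l·cosθ·θ̈ − m·l·sinθ·θ̇² = 1.204591 + -1.095854 − -0.090249 = 0.198986
step 4→5:
  ẍ = (ẋ'−ẋ)/dt = (-1.589833694−-1.700201188)/0.019668 = 5.611526
  θ̈ = (θ̇'−θ̇)/dt = (-1.817385882−-1.497285216)/0.019668 = -16.275202
  sinθ=-0.287712, cosθ=0.957717
  F = (M+m)·ẍ + m·l·cosθ·θ̈ − m·l·sinθ·θ̇² = 11.502338 + -2.843515 − -0.117668 = 8.776491
step 5→6:
  ẍ = (ẋ'−ẋ)/dt = (-1.429196979−-1.589833694)/0.019668 = 8.167415
  θ̈ = (θ̇'−θ̇)/dt = (-2.241000505−-1.817385882)/0.019668 = -21.538266
  sinθ=-0.315787, cosθ=0.948830
  F = (M+m)·ẍ + m·l·cosθ·θ̈ − m·l·sinθ·θ̇² = 16.741322 + -3.728132 − -0.190275 = 13.203465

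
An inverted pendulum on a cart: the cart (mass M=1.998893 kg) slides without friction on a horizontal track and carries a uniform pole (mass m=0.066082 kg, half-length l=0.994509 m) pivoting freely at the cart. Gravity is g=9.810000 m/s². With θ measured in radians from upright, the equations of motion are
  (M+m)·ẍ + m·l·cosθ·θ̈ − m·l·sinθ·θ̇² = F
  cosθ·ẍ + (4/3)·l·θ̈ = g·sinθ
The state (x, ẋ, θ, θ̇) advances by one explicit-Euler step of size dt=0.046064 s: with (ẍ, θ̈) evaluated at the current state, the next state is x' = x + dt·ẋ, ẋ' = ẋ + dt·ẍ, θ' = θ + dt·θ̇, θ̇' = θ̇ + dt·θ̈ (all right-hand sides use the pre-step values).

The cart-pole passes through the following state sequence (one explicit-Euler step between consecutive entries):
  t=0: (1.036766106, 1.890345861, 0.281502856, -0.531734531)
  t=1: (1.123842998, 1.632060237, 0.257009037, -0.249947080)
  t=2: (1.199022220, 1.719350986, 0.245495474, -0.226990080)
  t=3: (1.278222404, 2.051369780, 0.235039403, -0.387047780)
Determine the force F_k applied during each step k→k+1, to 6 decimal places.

F_0 = -11.197491 N
F_1 = 3.943737 N
F_2 = 14.661539 N

step 0→1:
  ẍ = (ẋ'−ẋ)/dt = (1.632060237−1.890345861)/0.046064 = -5.607104
  θ̈ = (θ̇'−θ̇)/dt = (-0.249947080−-0.531734531)/0.046064 = 6.117303
  sinθ=0.277800, cosθ=0.960639
  F = (M+m)·ẍ + m·l·cosθ·θ̈ − m·l·sinθ·θ̇² = -11.578529 + 0.386200 − 0.005162 = -11.197491
step 1→2:
  ẍ = (ẋ'−ẋ)/dt = (1.719350986−1.632060237)/0.046064 = 1.894988
  θ̈ = (θ̇'−θ̇)/dt = (-0.226990080−-0.249947080)/0.046064 = 0.498372
  sinθ=0.254189, cosθ=0.967155
  F = (M+m)·ẍ + m·l·cosθ·θ̈ − m·l·sinθ·θ̇² = 3.913104 + 0.031677 − 0.001044 = 3.943737
step 2→3:
  ẍ = (ẋ'−ẋ)/dt = (2.051369780−1.719350986)/0.046064 = 7.207772
  θ̈ = (θ̇'−θ̇)/dt = (-0.387047780−-0.226990080)/0.046064 = -3.474681
  sinθ=0.243037, cosθ=0.970017
  F = (M+m)·ẍ + m·l·cosθ·θ̈ − m·l·sinθ·θ̇² = 14.883868 + -0.221506 − 0.000823 = 14.661539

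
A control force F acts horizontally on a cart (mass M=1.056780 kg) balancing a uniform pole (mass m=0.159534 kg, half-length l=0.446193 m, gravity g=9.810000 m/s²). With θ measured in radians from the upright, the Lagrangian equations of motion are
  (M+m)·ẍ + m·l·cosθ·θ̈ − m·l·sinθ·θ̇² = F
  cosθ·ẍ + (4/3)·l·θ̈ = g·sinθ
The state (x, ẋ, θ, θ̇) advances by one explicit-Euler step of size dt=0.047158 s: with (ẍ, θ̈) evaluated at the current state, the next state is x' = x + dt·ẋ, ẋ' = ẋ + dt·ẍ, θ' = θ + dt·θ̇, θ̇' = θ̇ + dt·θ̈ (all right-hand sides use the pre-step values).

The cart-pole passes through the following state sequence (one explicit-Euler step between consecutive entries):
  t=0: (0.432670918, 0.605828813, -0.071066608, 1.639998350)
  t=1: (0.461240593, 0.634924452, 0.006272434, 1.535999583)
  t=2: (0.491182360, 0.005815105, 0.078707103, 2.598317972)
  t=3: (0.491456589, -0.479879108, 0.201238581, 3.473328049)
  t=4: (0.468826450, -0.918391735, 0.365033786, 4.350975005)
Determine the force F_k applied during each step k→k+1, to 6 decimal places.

F_0 = 0.607453 N
F_1 = -14.623748 N
F_2 = -11.248263 N
F_3 = -10.183870 N

step 0→1:
  ẍ = (ẋ'−ẋ)/dt = (0.634924452−0.605828813)/0.047158 = 0.616982
  θ̈ = (θ̇'−θ̇)/dt = (1.535999583−1.639998350)/0.047158 = -2.205326
  sinθ=-0.071007, cosθ=0.997476
  F = (M+m)·ẍ + m·l·cosθ·θ̈ − m·l·sinθ·θ̇² = 0.750444 + -0.156585 − -0.013594 = 0.607453
step 1→2:
  ẍ = (ẋ'−ẋ)/dt = (0.005815105−0.634924452)/0.047158 = -13.340459
  θ̈ = (θ̇'−θ̇)/dt = (2.598317972−1.535999583)/0.047158 = 22.526791
  sinθ=0.006272, cosθ=0.999980
  F = (M+m)·ẍ + m·l·cosθ·θ̈ − m·l·sinθ·θ̇² = -16.226187 + 1.603492 − 0.001053 = -14.623748
step 2→3:
  ẍ = (ẋ'−ẋ)/dt = (-0.479879108−0.005815105)/0.047158 = -10.299296
  θ̈ = (θ̇'−θ̇)/dt = (3.473328049−2.598317972)/0.047158 = 18.554860
  sinθ=0.078626, cosθ=0.996904
  F = (M+m)·ẍ + m·l·cosθ·θ̈ − m·l·sinθ·θ̇² = -12.527178 + 1.316701 − 0.037786 = -11.248263
step 3→4:
  ẍ = (ẋ'−ẋ)/dt = (-0.918391735−-0.479879108)/0.047158 = -9.298796
  θ̈ = (θ̇'−θ̇)/dt = (4.350975005−3.473328049)/0.047158 = 18.610776
  sinθ=0.199883, cosθ=0.979820
  F = (M+m)·ẍ + m·l·cosθ·θ̈ − m·l·sinθ·θ̇² = -11.310256 + 1.298036 − 0.171650 = -10.183870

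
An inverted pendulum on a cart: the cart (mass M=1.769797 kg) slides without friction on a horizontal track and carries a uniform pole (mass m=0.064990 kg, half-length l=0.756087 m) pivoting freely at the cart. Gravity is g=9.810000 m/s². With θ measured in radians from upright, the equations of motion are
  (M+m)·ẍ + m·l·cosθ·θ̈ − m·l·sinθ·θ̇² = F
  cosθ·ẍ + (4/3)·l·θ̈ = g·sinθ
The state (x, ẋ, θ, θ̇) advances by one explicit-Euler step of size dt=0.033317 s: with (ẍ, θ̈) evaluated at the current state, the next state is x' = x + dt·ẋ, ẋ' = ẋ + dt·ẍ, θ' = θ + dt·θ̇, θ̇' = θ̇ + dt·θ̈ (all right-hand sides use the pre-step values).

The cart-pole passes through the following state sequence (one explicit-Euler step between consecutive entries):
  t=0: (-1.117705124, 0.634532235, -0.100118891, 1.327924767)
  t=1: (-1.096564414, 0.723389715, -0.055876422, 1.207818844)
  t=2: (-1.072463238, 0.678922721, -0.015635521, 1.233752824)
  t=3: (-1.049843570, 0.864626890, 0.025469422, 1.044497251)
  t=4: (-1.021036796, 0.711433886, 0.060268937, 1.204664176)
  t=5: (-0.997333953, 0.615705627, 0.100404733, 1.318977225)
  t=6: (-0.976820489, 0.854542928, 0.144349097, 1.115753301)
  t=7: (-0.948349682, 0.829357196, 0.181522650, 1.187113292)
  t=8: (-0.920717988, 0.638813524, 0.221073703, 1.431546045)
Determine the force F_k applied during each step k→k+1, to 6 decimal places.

step 0→1:
  ẍ = (ẋ'−ẋ)/dt = (0.723389715−0.634532235)/0.033317 = 2.667031
  θ̈ = (θ̇'−θ̇)/dt = (1.207818844−1.327924767)/0.033317 = -3.604944
  sinθ=-0.099952, cosθ=0.994992
  F = (M+m)·ẍ + m·l·cosθ·θ̈ − m·l·sinθ·θ̇² = 4.893434 + -0.176253 − -0.008661 = 4.725842
step 1→2:
  ẍ = (ẋ'−ẋ)/dt = (0.678922721−0.723389715)/0.033317 = -1.334664
  θ̈ = (θ̇'−θ̇)/dt = (1.233752824−1.207818844)/0.033317 = 0.778401
  sinθ=-0.055847, cosθ=0.998439
  F = (M+m)·ẍ + m·l·cosθ·θ̈ − m·l·sinθ·θ̇² = -2.448824 + 0.038189 − -0.004003 = -2.406631
step 2→3:
  ẍ = (ẋ'−ẋ)/dt = (0.864626890−0.678922721)/0.033317 = 5.573856
  θ̈ = (θ̇'−θ̇)/dt = (1.044497251−1.233752824)/0.033317 = -5.680451
  sinθ=-0.015635, cosθ=0.999878
  F = (M+m)·ẍ + m·l·cosθ·θ̈ − m·l·sinθ·θ̇² = 10.226839 + -0.279092 − -0.001169 = 9.948916
step 3→4:
  ẍ = (ẋ'−ẋ)/dt = (0.711433886−0.864626890)/0.033317 = -4.598043
  θ̈ = (θ̇'−θ̇)/dt = (1.204664176−1.044497251)/0.033317 = 4.807363
  sinθ=0.025467, cosθ=0.999676
  F = (M+m)·ẍ + m·l·cosθ·θ̈ − m·l·sinθ·θ̇² = -8.436430 + 0.236148 − 0.001365 = -8.201647
step 4→5:
  ẍ = (ẋ'−ẋ)/dt = (0.615705627−0.711433886)/0.033317 = -2.873256
  θ̈ = (θ̇'−θ̇)/dt = (1.318977225−1.204664176)/0.033317 = 3.431073
  sinθ=0.060232, cosθ=0.998184
  F = (M+m)·ẍ + m·l·cosθ·θ̈ − m·l·sinθ·θ̇² = -5.271812 + 0.168290 − 0.004295 = -5.107817
step 5→6:
  ẍ = (ẋ'−ẋ)/dt = (0.854542928−0.615705627)/0.033317 = 7.168632
  θ̈ = (θ̇'−θ̇)/dt = (1.115753301−1.318977225)/0.033317 = -6.099707
  sinθ=0.100236, cosθ=0.994964
  F = (M+m)·ẍ + m·l·cosθ·θ̈ − m·l·sinθ·θ̇² = 13.152912 + -0.298218 − 0.008569 = 12.846125
step 6→7:
  ẍ = (ẋ'−ẋ)/dt = (0.829357196−0.854542928)/0.033317 = -0.755942
  θ̈ = (θ̇'−θ̇)/dt = (1.187113292−1.115753301)/0.033317 = 2.141849
  sinθ=0.143848, cosθ=0.989600
  F = (M+m)·ẍ + m·l·cosθ·θ̈ − m·l·sinθ·θ̇² = -1.386993 + 0.104152 − 0.008800 = -1.291641
step 7→8:
  ẍ = (ẋ'−ẋ)/dt = (0.638813524−0.829357196)/0.033317 = -5.719113
  θ̈ = (θ̇'−θ̇)/dt = (1.431546045−1.187113292)/0.033317 = 7.336577
  sinθ=0.180527, cosθ=0.983570
  F = (M+m)·ẍ + m·l·cosθ·θ̈ − m·l·sinθ·θ̇² = -10.493353 + 0.354582 − 0.012501 = -10.151272

F_0 = 4.725842 N
F_1 = -2.406631 N
F_2 = 9.948916 N
F_3 = -8.201647 N
F_4 = -5.107817 N
F_5 = 12.846125 N
F_6 = -1.291641 N
F_7 = -10.151272 N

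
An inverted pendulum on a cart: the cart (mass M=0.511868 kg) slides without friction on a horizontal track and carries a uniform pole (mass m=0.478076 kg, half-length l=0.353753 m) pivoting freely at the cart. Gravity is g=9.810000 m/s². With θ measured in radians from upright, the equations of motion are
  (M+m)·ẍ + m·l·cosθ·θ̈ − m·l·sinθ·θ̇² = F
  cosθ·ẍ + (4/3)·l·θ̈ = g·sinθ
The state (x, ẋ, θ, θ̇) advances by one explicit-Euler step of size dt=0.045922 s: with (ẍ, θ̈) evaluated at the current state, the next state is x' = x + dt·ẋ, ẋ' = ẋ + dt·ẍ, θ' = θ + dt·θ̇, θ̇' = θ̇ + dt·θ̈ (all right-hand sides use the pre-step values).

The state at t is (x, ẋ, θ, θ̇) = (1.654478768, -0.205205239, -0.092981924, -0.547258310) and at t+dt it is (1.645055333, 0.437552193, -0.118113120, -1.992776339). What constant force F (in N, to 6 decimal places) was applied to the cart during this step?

F = 8.560138 N

ẍ = (ẋ'−ẋ)/dt = (0.437552193−-0.205205239)/0.045922 = 13.996721
θ̈ = (θ̇'−θ̇)/dt = (-1.992776339−-0.547258310)/0.045922 = -31.477680
sinθ=-0.092848, cosθ=0.995680
F = (M+m)·ẍ + m·l·cosθ·θ̈ − m·l·sinθ·θ̇² = 13.855970 + -5.300535 − -0.004703 = 8.560138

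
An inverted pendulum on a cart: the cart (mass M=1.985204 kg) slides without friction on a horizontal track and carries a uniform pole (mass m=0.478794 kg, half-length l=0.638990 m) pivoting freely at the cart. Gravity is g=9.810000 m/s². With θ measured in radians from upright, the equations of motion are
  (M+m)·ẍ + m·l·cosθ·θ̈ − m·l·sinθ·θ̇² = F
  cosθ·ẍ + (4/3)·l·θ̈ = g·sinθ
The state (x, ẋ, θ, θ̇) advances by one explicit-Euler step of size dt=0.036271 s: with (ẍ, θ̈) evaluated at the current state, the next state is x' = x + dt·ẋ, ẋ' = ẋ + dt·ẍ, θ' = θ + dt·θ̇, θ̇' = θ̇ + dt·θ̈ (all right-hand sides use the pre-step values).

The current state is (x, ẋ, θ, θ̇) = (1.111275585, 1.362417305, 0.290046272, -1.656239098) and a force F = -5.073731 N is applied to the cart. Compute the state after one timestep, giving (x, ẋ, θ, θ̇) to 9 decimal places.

sinθ=0.285996565, cosθ=0.958230643
temp = (F + m·l·θ̇²·sinθ)/(M+m) = (-5.073731 + 0.240021222)/2.463998 = -1.961734457
θ̈ = (g·sinθ − cosθ·temp)/(l·(4/3 − m·cos²θ/(M+m))) = 6.349007863
ẍ = temp − m·l·θ̈·cosθ/(M+m) = -2.717136804
Euler: x'=1.111275585+0.036271·1.362417305=1.160691823, ẋ'=1.362417305+0.036271·-2.717136804=1.263864036
       θ'=0.290046272+0.036271·-1.656239098=0.229972824, θ̇'=-1.656239098+0.036271·6.349007863=-1.425954234

(1.160691823, 1.263864036, 0.229972824, -1.425954234)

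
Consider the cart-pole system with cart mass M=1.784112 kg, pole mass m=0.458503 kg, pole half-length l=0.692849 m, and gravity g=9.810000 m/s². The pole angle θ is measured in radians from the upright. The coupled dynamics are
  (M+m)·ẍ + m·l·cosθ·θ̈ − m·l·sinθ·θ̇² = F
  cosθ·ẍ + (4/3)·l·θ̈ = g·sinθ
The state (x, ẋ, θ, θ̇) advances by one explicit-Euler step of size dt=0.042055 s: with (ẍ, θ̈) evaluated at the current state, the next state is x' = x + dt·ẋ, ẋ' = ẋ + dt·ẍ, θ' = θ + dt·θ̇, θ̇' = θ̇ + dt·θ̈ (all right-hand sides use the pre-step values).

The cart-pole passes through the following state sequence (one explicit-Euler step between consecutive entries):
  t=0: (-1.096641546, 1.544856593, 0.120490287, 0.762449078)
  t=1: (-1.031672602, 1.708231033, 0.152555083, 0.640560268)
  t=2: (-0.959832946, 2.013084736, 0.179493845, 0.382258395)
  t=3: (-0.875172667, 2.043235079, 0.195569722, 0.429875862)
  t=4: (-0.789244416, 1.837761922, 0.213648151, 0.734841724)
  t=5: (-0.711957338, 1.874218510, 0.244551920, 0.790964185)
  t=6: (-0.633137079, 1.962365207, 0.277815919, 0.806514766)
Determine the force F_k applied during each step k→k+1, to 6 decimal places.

F_0 = 7.775826 N
F_1 = 14.308259 N
F_2 = 1.953415 N
F_3 = -8.708696 N
F_4 = 2.322001 N
F_5 = 4.766340 N

step 0→1:
  ẍ = (ẋ'−ẋ)/dt = (1.708231033−1.544856593)/0.042055 = 3.884780
  θ̈ = (θ̇'−θ̇)/dt = (0.640560268−0.762449078)/0.042055 = -2.898319
  sinθ=0.120199, cosθ=0.992750
  F = (M+m)·ẍ + m·l·cosθ·θ̈ − m·l·sinθ·θ̇² = 8.712067 + -0.914043 − 0.022197 = 7.775826
step 1→2:
  ẍ = (ẋ'−ẋ)/dt = (2.013084736−1.708231033)/0.042055 = 7.248929
  θ̈ = (θ̇'−θ̇)/dt = (0.382258395−0.640560268)/0.042055 = -6.142002
  sinθ=0.151964, cosθ=0.988386
  F = (M+m)·ẍ + m·l·cosθ·θ̈ − m·l·sinθ·θ̇² = 16.256557 + -1.928490 − 0.019808 = 14.308259
step 2→3:
  ẍ = (ẋ'−ẋ)/dt = (2.043235079−2.013084736)/0.042055 = 0.716926
  θ̈ = (θ̇'−θ̇)/dt = (0.429875862−0.382258395)/0.042055 = 1.132266
  sinθ=0.178532, cosθ=0.983934
  F = (M+m)·ẍ + m·l·cosθ·θ̈ − m·l·sinθ·θ̇² = 1.607790 + 0.353912 − 0.008287 = 1.953415
step 3→4:
  ẍ = (ẋ'−ẋ)/dt = (1.837761922−2.043235079)/0.042055 = -4.885820
  θ̈ = (θ̇'−θ̇)/dt = (0.734841724−0.429875862)/0.042055 = 7.251596
  sinθ=0.194325, cosθ=0.980937
  F = (M+m)·ẍ + m·l·cosθ·θ̈ − m·l·sinθ·θ̇² = -10.957013 + 2.259725 − 0.011408 = -8.708696
step 4→5:
  ẍ = (ẋ'−ẋ)/dt = (1.874218510−1.837761922)/0.042055 = 0.866879
  θ̈ = (θ̇'−θ̇)/dt = (0.790964185−0.734841724)/0.042055 = 1.334502
  sinθ=0.212027, cosθ=0.977264
  F = (M+m)·ẍ + m·l·cosθ·θ̈ − m·l·sinθ·θ̇² = 1.944075 + 0.414297 − 0.036371 = 2.322001
step 5→6:
  ẍ = (ẋ'−ẋ)/dt = (1.962365207−1.874218510)/0.042055 = 2.095986
  θ̈ = (θ̇'−θ̇)/dt = (0.806514766−0.790964185)/0.042055 = 0.369768
  sinθ=0.242122, cosθ=0.970246
  F = (M+m)·ẍ + m·l·cosθ·θ̈ − m·l·sinθ·θ̇² = 4.700490 + 0.113970 − 0.048120 = 4.766340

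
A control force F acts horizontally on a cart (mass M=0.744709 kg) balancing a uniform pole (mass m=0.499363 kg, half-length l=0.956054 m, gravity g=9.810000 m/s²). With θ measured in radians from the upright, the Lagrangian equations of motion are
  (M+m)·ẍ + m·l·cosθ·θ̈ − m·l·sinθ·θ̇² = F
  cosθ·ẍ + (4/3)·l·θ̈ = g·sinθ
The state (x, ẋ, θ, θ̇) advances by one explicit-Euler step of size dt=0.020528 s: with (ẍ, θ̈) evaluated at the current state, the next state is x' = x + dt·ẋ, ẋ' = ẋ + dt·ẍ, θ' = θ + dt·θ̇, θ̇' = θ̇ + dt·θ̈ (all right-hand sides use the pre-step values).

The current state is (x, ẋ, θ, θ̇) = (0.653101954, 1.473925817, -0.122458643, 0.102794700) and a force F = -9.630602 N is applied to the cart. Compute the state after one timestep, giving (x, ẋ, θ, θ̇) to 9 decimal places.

sinθ=-0.122152805, cosθ=0.992511306
temp = (F + m·l·θ̇²·sinθ)/(M+m) = (-9.630602 + -0.000616231)/1.244072 = -7.741688770
θ̈ = (g·sinθ − cosθ·temp)/(l·(4/3 − m·cos²θ/(M+m))) = 7.232428771
ẍ = temp − m·l·θ̈·cosθ/(M+m) = -10.496379803
Euler: x'=0.653101954+0.020528·1.473925817=0.683358703, ẋ'=1.473925817+0.020528·-10.496379803=1.258456132
       θ'=-0.122458643+0.020528·0.102794700=-0.120348473, θ̇'=0.102794700+0.020528·7.232428771=0.251261998

(0.683358703, 1.258456132, -0.120348473, 0.251261998)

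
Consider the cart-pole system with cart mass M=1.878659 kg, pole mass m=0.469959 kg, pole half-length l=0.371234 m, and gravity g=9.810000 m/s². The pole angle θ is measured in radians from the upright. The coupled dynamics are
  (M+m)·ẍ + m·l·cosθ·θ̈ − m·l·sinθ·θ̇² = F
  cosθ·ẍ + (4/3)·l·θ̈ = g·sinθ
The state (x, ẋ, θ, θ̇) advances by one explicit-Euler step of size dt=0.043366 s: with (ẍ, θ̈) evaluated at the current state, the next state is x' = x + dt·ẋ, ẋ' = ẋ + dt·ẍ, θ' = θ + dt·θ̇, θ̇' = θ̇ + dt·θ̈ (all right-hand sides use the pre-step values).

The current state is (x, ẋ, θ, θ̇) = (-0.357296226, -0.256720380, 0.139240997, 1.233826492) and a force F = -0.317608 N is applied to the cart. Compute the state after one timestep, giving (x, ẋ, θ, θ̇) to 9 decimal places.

(-0.368429162, -0.273088765, 0.192747117, 1.385862758)

sinθ=0.138791498, cosθ=0.990321625
temp = (F + m·l·θ̇²·sinθ)/(M+m) = (-0.317608 + 0.036861989)/2.348618 = -0.119536686
θ̈ = (g·sinθ − cosθ·temp)/(l·(4/3 − m·cos²θ/(M+m))) = 3.505886321
ẍ = temp − m·l·θ̈·cosθ/(M+m) = -0.377447423
Euler: x'=-0.357296226+0.043366·-0.256720380=-0.368429162, ẋ'=-0.256720380+0.043366·-0.377447423=-0.273088765
       θ'=0.139240997+0.043366·1.233826492=0.192747117, θ̇'=1.233826492+0.043366·3.505886321=1.385862758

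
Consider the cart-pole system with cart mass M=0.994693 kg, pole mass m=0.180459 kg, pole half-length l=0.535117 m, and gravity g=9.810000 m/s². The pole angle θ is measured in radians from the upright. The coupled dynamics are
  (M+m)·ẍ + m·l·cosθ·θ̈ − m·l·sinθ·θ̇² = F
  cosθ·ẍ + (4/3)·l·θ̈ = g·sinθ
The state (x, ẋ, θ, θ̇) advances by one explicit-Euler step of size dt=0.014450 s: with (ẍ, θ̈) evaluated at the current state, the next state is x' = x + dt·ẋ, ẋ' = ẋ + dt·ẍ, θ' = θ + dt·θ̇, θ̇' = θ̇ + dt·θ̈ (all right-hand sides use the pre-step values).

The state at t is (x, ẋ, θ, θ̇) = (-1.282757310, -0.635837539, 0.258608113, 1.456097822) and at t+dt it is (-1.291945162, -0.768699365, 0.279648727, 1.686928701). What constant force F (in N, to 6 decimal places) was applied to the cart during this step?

F = -9.366097 N

ẍ = (ẋ'−ẋ)/dt = (-0.768699365−-0.635837539)/0.014450 = -9.194590
θ̈ = (θ̇'−θ̇)/dt = (1.686928701−1.456097822)/0.014450 = 15.974455
sinθ=0.255735, cosθ=0.966747
F = (M+m)·ẍ + m·l·cosθ·θ̈ − m·l·sinθ·θ̇² = -10.805041 + 1.491304 − 0.052360 = -9.366097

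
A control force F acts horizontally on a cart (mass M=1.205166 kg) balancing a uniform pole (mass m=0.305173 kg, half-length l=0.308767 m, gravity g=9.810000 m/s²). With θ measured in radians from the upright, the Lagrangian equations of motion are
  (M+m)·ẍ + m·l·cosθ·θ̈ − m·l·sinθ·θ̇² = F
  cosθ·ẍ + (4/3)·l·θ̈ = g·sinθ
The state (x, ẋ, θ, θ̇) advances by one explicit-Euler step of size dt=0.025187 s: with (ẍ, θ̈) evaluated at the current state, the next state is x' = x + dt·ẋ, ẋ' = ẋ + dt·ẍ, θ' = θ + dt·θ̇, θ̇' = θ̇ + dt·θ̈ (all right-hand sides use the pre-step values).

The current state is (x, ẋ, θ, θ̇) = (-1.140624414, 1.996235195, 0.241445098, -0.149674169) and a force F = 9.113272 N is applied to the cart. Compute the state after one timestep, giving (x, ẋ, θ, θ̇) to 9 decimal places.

sinθ=0.239106056, cosθ=0.970993457
temp = (F + m·l·θ̇²·sinθ)/(M+m) = (9.113272 + 0.000504733)/1.510339 = 6.034259019
θ̈ = (g·sinθ − cosθ·temp)/(l·(4/3 − m·cos²θ/(M+m))) = -9.957253154
ẍ = temp − m·l·θ̈·cosθ/(M+m) = 6.637454946
Euler: x'=-1.140624414+0.025187·1.996235195=-1.090345238, ẋ'=1.996235195+0.025187·6.637454946=2.163412773
       θ'=0.241445098+0.025187·-0.149674169=0.237675255, θ̇'=-0.149674169+0.025187·-9.957253154=-0.400467504

(-1.090345238, 2.163412773, 0.237675255, -0.400467504)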